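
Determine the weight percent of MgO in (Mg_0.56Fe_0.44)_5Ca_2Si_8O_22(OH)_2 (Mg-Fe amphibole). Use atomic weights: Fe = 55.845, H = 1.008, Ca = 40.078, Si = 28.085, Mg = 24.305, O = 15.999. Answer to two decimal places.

12.80 wt%

Formula mass = 881.741 g/mol.
2.80 Mg → 2.8000 mol MgO per formula unit; M(MgO) = 40.304, so MgO mass = 112.851 g.
112.851/881.741 × 100 = 12.80 wt%.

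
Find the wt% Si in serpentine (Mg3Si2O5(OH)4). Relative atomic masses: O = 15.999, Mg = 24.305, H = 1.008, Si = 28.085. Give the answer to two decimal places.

Formula mass = 3*24.305 + 2*28.085 + 9*15.999 + 4*1.008 = 277.108 g/mol, of which 56.170 g is Si.
So Si makes up 56.170/277.108 = 0.2027 of the mass, i.e. 20.27%.

20.27 mass %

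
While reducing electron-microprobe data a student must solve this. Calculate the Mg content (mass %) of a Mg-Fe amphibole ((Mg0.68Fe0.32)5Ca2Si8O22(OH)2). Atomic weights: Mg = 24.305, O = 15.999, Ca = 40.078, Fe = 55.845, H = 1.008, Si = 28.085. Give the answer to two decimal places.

Formula mass = 3.40×24.305 + 1.60×55.845 + 2×40.078 + 8×28.085 + 24×15.999 + 2×1.008 = 862.817 g/mol, of which 82.637 g is Mg.
So Mg makes up 82.637/862.817 = 0.0958 of the mass, i.e. 9.58%.

9.58 mass %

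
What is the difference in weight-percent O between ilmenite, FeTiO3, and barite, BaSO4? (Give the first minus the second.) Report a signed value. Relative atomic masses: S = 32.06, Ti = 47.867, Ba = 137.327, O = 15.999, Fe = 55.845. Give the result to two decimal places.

4.22 percentage points

O in FeTiO3: molar mass 151.709 g/mol; 3×15.999 = 47.997 g → 31.64 wt%.
O in BaSO4: molar mass 233.383 g/mol; 4×15.999 = 63.996 g → 27.42 wt%.
Difference = 31.64 − 27.42 = 4.22 percentage points.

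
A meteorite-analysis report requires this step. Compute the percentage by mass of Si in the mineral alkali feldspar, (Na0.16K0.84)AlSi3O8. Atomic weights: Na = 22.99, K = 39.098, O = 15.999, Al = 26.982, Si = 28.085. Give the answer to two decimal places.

30.55 mass %

M((Na0.16K0.84)AlSi3O8) = 275.750 g/mol.
Si contributes 3 × 28.085 = 84.255 g per mole.
84.255/275.750 = 0.3055 → 30.55%.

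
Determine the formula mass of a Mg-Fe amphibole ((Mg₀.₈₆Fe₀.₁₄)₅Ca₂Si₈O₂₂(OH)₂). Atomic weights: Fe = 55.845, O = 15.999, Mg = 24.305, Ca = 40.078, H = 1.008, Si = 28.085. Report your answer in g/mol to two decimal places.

The formula mass is the sum 4.30×24.305 + 0.70×55.845 + 2×40.078 + 8×28.085 + 24×15.999 + 2×1.008.

834.43 g/mol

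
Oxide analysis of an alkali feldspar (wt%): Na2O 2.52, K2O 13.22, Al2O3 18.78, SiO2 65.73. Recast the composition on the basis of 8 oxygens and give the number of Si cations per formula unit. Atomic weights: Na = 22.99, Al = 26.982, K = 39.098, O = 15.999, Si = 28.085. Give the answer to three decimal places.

2.52 wt% Na2O ÷ 61.979 g/mol = 0.04066 mol, giving 0.08132 Na and 0.04066 O.
13.22 wt% K2O ÷ 94.195 g/mol = 0.14035 mol, giving 0.28070 K and 0.14035 O.
18.78 wt% Al2O3 ÷ 101.961 g/mol = 0.18419 mol, giving 0.36838 Al and 0.55257 O.
65.73 wt% SiO2 ÷ 60.083 g/mol = 1.09399 mol, giving 1.09399 Si and 2.18798 O.
Oxygen sums to 2.92156; scaling by 8/2.92156 = 2.73826 puts the formula on 8 O.
Si: 1.09399 × 2.73826 = 2.996 atoms per formula unit.

2.996 Si apfu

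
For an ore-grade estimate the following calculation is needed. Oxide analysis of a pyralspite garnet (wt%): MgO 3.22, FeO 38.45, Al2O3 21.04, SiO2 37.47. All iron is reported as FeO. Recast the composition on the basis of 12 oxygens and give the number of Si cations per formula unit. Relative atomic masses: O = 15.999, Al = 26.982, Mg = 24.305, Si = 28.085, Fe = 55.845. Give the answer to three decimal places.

MgO (M=40.304): mol = 0.07989; Mg = 0.07989, O = 0.07989.
FeO (M=71.844): mol = 0.53519; Fe = 0.53519, O = 0.53519.
Al2O3 (M=101.961): mol = 0.20635; Al = 0.41270, O = 0.61905.
SiO2 (M=60.083): mol = 0.62364; Si = 0.62364, O = 1.24728.
ΣO = 2.48141; factor = 12/ΣO = 4.83596.
Si apfu = 0.62364 × 4.83596 = 3.016.

3.016 Si apfu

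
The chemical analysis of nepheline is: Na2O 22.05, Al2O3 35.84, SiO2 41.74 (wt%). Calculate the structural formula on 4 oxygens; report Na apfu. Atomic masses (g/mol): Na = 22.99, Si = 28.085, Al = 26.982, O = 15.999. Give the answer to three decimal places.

1.017 Na apfu

Na2O: 22.05/61.979 = 0.35577 mol → 0.71154 mol Na, 0.35577 mol O.
Al2O3: 35.84/101.961 = 0.35151 mol → 0.70302 mol Al, 1.05453 mol O.
SiO2: 41.74/60.083 = 0.69471 mol → 0.69471 mol Si, 1.38942 mol O.
Total oxygen = 2.79972 mol. Normalization factor = 4/2.79972 = 1.42871.
Na per 4 O = 0.71154 × 1.42871 = 1.017.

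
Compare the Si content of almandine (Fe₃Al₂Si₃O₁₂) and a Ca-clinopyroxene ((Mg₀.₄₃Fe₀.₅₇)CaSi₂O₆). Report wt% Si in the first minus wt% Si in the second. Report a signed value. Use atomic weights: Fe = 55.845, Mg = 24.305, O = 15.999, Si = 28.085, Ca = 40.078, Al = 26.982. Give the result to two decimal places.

M(Fe₃Al₂Si₃O₁₂) = 497.742 g/mol, so wt% Si = 84.255/497.742 × 100 = 16.93%.
M((Mg₀.₄₃Fe₀.₅₇)CaSi₂O₆) = 234.525 g/mol, so wt% Si = 56.170/234.525 × 100 = 23.95%.
16.93 − 23.95 = -7.02 pp.

-7.02 percentage points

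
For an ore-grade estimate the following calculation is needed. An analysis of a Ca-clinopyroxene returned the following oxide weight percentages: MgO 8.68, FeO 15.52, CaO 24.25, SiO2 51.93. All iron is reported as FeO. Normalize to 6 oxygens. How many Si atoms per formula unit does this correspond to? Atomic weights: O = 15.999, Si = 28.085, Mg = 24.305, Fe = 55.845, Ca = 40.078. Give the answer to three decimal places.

MgO: 8.68/40.304 = 0.21536 mol → 0.21536 mol Mg, 0.21536 mol O.
FeO: 15.52/71.844 = 0.21602 mol → 0.21602 mol Fe, 0.21602 mol O.
CaO: 24.25/56.077 = 0.43244 mol → 0.43244 mol Ca, 0.43244 mol O.
SiO2: 51.93/60.083 = 0.86430 mol → 0.86430 mol Si, 1.72860 mol O.
Total oxygen = 2.59242 mol. Normalization factor = 6/2.59242 = 2.31444.
Si per 6 O = 0.86430 × 2.31444 = 2.000.

2.000 Si apfu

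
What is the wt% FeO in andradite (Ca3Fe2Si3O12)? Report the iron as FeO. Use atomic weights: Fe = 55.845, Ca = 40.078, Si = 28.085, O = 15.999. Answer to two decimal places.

28.28 wt%

Molar mass of Ca3Fe2Si3O12 = 3*40.078 + 2*55.845 + 3*28.085 + 12*15.999 = 508.167 g/mol.
Each formula unit contains 2 Fe, equivalent to 2/1 = 2.0000 mol FeO.
M(FeO) = 1×55.845 + 1×15.999 = 71.844 g/mol.
Mass of FeO per formula unit = 2.0000 × 71.844 = 143.688 g.
FeO wt% = 143.688 / 508.167 × 100 = 28.28%.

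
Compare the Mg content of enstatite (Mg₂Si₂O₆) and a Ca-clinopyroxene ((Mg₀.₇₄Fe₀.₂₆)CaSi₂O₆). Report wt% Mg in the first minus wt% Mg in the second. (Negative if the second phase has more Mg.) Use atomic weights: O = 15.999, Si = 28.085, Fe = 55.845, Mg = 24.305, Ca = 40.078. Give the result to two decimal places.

First mineral: 48.610 g Mg in 200.774 g formula = 24.21 wt% Mg.
Second mineral: 17.986 g Mg in 224.747 g formula = 8.00 wt% Mg.
24.21% − 8.00% gives a difference of 16.21 percentage points.

16.21 percentage points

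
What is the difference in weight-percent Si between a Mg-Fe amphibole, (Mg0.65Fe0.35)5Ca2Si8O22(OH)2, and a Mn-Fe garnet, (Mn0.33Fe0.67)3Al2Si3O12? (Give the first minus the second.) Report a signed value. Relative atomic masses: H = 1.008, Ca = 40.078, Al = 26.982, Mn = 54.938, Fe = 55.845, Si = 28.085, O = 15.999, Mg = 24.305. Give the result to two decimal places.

Si in (Mg0.65Fe0.35)5Ca2Si8O22(OH)2: molar mass 867.548 g/mol; 8×28.085 = 224.680 g → 25.90 wt%.
Si in (Mn0.33Fe0.67)3Al2Si3O12: molar mass 496.844 g/mol; 3×28.085 = 84.255 g → 16.96 wt%.
Difference = 25.90 − 16.96 = 8.94 percentage points.

8.94 percentage points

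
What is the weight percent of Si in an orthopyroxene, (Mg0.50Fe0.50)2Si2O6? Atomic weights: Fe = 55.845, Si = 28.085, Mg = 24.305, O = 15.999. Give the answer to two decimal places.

24.18 wt%

Molar mass of (Mg0.50Fe0.50)2Si2O6: 1×24.305 + 1×55.845 + 2×28.085 + 6×15.999 = 232.314 g/mol.
Mass of Si per formula unit: 2 × 28.085 = 56.170 g.
Weight fraction Si = 56.170 / 232.314 = 0.2418.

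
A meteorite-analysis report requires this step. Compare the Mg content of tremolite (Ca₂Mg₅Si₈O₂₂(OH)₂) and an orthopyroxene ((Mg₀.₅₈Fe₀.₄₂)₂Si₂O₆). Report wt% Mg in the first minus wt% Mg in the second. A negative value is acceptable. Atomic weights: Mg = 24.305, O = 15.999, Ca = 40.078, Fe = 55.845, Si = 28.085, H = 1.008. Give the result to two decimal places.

2.55 percentage points

Mg in Ca₂Mg₅Si₈O₂₂(OH)₂: molar mass 812.353 g/mol; 5×24.305 = 121.525 g → 14.96 wt%.
Mg in (Mg₀.₅₈Fe₀.₄₂)₂Si₂O₆: molar mass 227.268 g/mol; 1.16×24.305 = 28.194 g → 12.41 wt%.
Difference = 14.96 − 12.41 = 2.55 percentage points.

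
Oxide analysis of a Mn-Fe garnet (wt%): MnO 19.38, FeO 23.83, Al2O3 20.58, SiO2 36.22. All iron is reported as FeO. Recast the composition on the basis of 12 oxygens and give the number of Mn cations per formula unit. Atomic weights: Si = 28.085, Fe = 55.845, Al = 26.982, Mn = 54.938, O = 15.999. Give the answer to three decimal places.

1.357 Mn apfu

MnO (M=70.937): mol = 0.27320; Mn = 0.27320, O = 0.27320.
FeO (M=71.844): mol = 0.33169; Fe = 0.33169, O = 0.33169.
Al2O3 (M=101.961): mol = 0.20184; Al = 0.40368, O = 0.60552.
SiO2 (M=60.083): mol = 0.60283; Si = 0.60283, O = 1.20566.
ΣO = 2.41607; factor = 12/ΣO = 4.96674.
Mn apfu = 0.27320 × 4.96674 = 1.357.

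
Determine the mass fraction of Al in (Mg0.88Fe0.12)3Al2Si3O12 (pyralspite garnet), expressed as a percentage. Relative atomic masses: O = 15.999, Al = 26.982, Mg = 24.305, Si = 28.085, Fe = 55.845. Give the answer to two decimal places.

13.02 weight percent

Formula mass = 2.64·24.305 + 0.36·55.845 + 2·26.982 + 3·28.085 + 12·15.999 = 414.476 g/mol, of which 53.964 g is Al.
So Al makes up 53.964/414.476 = 0.1302 of the mass, i.e. 13.02%.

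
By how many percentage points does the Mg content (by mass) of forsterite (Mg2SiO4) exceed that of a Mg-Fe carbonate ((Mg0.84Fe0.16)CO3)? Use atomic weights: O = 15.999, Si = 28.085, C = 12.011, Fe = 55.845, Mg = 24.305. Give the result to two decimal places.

Mg in Mg2SiO4: molar mass 140.691 g/mol; 2×24.305 = 48.610 g → 34.55 wt%.
Mg in (Mg0.84Fe0.16)CO3: molar mass 89.359 g/mol; 0.84×24.305 = 20.416 g → 22.85 wt%.
Difference = 34.55 − 22.85 = 11.70 percentage points.

11.70 percentage points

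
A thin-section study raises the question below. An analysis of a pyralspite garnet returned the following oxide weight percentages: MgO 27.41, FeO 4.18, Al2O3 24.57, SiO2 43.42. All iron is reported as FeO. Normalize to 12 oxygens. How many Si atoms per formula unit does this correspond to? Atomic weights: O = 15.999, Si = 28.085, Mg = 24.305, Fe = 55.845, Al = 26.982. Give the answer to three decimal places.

2.984 Si apfu

MgO (M=40.304): mol = 0.68008; Mg = 0.68008, O = 0.68008.
FeO (M=71.844): mol = 0.05818; Fe = 0.05818, O = 0.05818.
Al2O3 (M=101.961): mol = 0.24097; Al = 0.48194, O = 0.72291.
SiO2 (M=60.083): mol = 0.72267; Si = 0.72267, O = 1.44534.
ΣO = 2.90651; factor = 12/ΣO = 4.12866.
Si apfu = 0.72267 × 4.12866 = 2.984.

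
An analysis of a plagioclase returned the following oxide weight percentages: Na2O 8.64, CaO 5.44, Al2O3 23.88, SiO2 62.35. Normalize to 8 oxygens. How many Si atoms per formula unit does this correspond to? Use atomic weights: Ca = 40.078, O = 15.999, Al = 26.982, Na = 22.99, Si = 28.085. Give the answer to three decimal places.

2.754 Si apfu

Na2O: 8.64/61.979 = 0.13940 mol → 0.27880 mol Na, 0.13940 mol O.
CaO: 5.44/56.077 = 0.09701 mol → 0.09701 mol Ca, 0.09701 mol O.
Al2O3: 23.88/101.961 = 0.23421 mol → 0.46842 mol Al, 0.70263 mol O.
SiO2: 62.35/60.083 = 1.03773 mol → 1.03773 mol Si, 2.07546 mol O.
Total oxygen = 3.01450 mol. Normalization factor = 8/3.01450 = 2.65384.
Si per 8 O = 1.03773 × 2.65384 = 2.754.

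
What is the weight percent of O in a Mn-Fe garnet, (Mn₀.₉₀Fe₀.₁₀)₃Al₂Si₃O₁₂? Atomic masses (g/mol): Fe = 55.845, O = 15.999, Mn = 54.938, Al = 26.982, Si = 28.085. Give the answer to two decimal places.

38.76 wt%

Formula mass = 2.70*54.938 + 0.30*55.845 + 2*26.982 + 3*28.085 + 12*15.999 = 495.293 g/mol, of which 191.988 g is O.
So O makes up 191.988/495.293 = 0.3876 of the mass, i.e. 38.76%.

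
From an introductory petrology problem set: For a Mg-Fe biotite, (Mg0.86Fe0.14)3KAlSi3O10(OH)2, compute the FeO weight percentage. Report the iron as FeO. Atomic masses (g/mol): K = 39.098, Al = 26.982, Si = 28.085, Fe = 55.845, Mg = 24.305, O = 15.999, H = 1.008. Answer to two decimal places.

7.01 wt%

Formula mass = 430.501 g/mol.
0.42 Fe → 0.4200 mol FeO per formula unit; M(FeO) = 71.844, so FeO mass = 30.174 g.
30.174/430.501 × 100 = 7.01 wt%.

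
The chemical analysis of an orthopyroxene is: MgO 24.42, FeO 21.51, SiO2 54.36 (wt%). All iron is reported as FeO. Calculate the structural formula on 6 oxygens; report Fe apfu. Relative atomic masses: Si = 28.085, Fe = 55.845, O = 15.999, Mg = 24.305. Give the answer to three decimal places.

0.662 Fe apfu

MgO: 24.42/40.304 = 0.60590 mol → 0.60590 mol Mg, 0.60590 mol O.
FeO: 21.51/71.844 = 0.29940 mol → 0.29940 mol Fe, 0.29940 mol O.
SiO2: 54.36/60.083 = 0.90475 mol → 0.90475 mol Si, 1.80950 mol O.
Total oxygen = 2.71480 mol. Normalization factor = 6/2.71480 = 2.21011.
Fe per 6 O = 0.29940 × 2.21011 = 0.662.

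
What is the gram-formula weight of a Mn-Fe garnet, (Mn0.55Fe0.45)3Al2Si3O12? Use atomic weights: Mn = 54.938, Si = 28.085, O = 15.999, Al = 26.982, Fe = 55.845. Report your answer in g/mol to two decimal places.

496.25 g/mol

The formula mass is the sum 1.65·54.938 + 1.35·55.845 + 2·26.982 + 3·28.085 + 12·15.999.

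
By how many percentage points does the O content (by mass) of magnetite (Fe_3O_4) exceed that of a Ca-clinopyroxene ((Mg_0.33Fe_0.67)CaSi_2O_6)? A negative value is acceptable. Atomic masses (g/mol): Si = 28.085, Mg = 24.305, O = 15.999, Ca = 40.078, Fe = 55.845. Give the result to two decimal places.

O in Fe_3O_4: molar mass 231.531 g/mol; 4×15.999 = 63.996 g → 27.64 wt%.
O in (Mg_0.33Fe_0.67)CaSi_2O_6: molar mass 237.679 g/mol; 6×15.999 = 95.994 g → 40.39 wt%.
Difference = 27.64 − 40.39 = -12.75 percentage points.

-12.75 percentage points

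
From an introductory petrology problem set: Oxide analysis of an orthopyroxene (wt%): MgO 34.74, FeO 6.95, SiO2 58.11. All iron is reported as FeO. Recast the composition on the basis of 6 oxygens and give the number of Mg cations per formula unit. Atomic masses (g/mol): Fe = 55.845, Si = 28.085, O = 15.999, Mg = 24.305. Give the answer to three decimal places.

1.788 Mg apfu

MgO: 34.74/40.304 = 0.86195 mol → 0.86195 mol Mg, 0.86195 mol O.
FeO: 6.95/71.844 = 0.09674 mol → 0.09674 mol Fe, 0.09674 mol O.
SiO2: 58.11/60.083 = 0.96716 mol → 0.96716 mol Si, 1.93432 mol O.
Total oxygen = 2.89301 mol. Normalization factor = 6/2.89301 = 2.07396.
Mg per 6 O = 0.86195 × 2.07396 = 1.788.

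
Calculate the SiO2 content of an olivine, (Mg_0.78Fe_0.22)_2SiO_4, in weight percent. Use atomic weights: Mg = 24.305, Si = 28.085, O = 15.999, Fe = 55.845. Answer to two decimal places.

38.87 wt%

Molar mass of (Mg_0.78Fe_0.22)_2SiO_4 = 1.56·24.305 + 0.44·55.845 + 1·28.085 + 4·15.999 = 154.569 g/mol.
Each formula unit contains 1 Si, equivalent to 1/1 = 1.0000 mol SiO2.
M(SiO2) = 1×28.085 + 2×15.999 = 60.083 g/mol.
Mass of SiO2 per formula unit = 1.0000 × 60.083 = 60.083 g.
SiO2 wt% = 60.083 / 154.569 × 100 = 38.87%.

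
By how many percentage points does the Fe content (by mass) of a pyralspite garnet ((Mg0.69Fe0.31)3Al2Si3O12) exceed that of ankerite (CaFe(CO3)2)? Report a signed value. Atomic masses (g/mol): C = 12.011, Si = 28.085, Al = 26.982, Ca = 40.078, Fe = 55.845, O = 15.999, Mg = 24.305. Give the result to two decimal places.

First mineral: 51.936 g Fe in 432.454 g formula = 12.01 wt% Fe.
Second mineral: 55.845 g Fe in 215.939 g formula = 25.86 wt% Fe.
12.01% − 25.86% gives a difference of -13.85 percentage points.

-13.85 percentage points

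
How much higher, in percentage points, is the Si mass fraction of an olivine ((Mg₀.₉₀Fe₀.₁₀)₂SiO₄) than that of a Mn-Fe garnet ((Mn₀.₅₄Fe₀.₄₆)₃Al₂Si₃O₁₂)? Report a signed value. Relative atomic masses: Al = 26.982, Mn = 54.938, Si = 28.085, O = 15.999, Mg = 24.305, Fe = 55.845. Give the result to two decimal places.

2.13 percentage points

Si in (Mg₀.₉₀Fe₀.₁₀)₂SiO₄: molar mass 146.999 g/mol; 1×28.085 = 28.085 g → 19.11 wt%.
Si in (Mn₀.₅₄Fe₀.₄₆)₃Al₂Si₃O₁₂: molar mass 496.273 g/mol; 3×28.085 = 84.255 g → 16.98 wt%.
Difference = 19.11 − 16.98 = 2.13 percentage points.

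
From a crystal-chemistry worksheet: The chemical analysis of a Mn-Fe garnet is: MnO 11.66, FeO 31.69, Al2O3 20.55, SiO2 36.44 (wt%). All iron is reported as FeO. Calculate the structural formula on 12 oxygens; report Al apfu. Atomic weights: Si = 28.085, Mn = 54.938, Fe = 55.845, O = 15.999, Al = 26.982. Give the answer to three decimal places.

MnO (M=70.937): mol = 0.16437; Mn = 0.16437, O = 0.16437.
FeO (M=71.844): mol = 0.44109; Fe = 0.44109, O = 0.44109.
Al2O3 (M=101.961): mol = 0.20155; Al = 0.40310, O = 0.60465.
SiO2 (M=60.083): mol = 0.60649; Si = 0.60649, O = 1.21298.
ΣO = 2.42309; factor = 12/ΣO = 4.95235.
Al apfu = 0.40310 × 4.95235 = 1.996.

1.996 Al apfu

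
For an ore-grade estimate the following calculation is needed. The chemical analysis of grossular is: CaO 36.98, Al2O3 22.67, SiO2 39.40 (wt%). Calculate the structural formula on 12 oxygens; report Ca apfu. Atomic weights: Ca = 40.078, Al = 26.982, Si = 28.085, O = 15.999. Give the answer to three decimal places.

3.000 Ca apfu

CaO: 36.98/56.077 = 0.65945 mol → 0.65945 mol Ca, 0.65945 mol O.
Al2O3: 22.67/101.961 = 0.22234 mol → 0.44468 mol Al, 0.66702 mol O.
SiO2: 39.40/60.083 = 0.65576 mol → 0.65576 mol Si, 1.31152 mol O.
Total oxygen = 2.63799 mol. Normalization factor = 12/2.63799 = 4.54892.
Ca per 12 O = 0.65945 × 4.54892 = 3.000.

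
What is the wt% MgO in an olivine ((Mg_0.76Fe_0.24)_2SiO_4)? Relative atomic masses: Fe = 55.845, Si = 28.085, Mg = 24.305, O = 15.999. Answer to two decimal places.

Formula mass = 155.830 g/mol.
1.52 Mg → 1.5200 mol MgO per formula unit; M(MgO) = 40.304, so MgO mass = 61.262 g.
61.262/155.830 × 100 = 39.31 wt%.

39.31 wt%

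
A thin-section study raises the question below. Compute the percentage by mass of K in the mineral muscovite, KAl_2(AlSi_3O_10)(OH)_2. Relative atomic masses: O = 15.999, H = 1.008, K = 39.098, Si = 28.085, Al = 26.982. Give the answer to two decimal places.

9.82 wt%

Molar mass of KAl_2(AlSi_3O_10)(OH)_2: 1×39.098 + 3×26.982 + 3×28.085 + 12×15.999 + 2×1.008 = 398.303 g/mol.
Mass of K per formula unit: 1 × 39.098 = 39.098 g.
Weight fraction K = 39.098 / 398.303 = 0.0982.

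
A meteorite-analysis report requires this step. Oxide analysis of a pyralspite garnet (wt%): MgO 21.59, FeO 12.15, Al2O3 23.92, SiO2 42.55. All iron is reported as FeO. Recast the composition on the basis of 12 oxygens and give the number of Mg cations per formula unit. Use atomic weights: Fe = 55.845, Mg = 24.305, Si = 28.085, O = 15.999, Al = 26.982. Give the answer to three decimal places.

MgO (M=40.304): mol = 0.53568; Mg = 0.53568, O = 0.53568.
FeO (M=71.844): mol = 0.16912; Fe = 0.16912, O = 0.16912.
Al2O3 (M=101.961): mol = 0.23460; Al = 0.46920, O = 0.70380.
SiO2 (M=60.083): mol = 0.70819; Si = 0.70819, O = 1.41638.
ΣO = 2.82498; factor = 12/ΣO = 4.24782.
Mg apfu = 0.53568 × 4.24782 = 2.275.

2.275 Mg apfu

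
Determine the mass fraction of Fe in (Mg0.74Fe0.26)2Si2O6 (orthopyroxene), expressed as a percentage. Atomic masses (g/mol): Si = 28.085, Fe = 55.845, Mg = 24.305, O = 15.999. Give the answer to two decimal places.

M((Mg0.74Fe0.26)2Si2O6) = 217.175 g/mol.
Fe contributes 0.52 × 55.845 = 29.039 g per mole.
29.039/217.175 = 0.1337 → 13.37%.

13.37 mass %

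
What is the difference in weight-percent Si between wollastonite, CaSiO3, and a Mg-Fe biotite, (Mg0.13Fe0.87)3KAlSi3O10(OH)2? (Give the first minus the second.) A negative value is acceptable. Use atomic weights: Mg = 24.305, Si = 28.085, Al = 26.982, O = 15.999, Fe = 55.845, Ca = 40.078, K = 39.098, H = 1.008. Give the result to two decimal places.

7.31 percentage points

M(CaSiO3) = 116.160 g/mol, so wt% Si = 28.085/116.160 × 100 = 24.18%.
M((Mg0.13Fe0.87)3KAlSi3O10(OH)2) = 499.573 g/mol, so wt% Si = 84.255/499.573 × 100 = 16.87%.
24.18 − 16.87 = 7.31 pp.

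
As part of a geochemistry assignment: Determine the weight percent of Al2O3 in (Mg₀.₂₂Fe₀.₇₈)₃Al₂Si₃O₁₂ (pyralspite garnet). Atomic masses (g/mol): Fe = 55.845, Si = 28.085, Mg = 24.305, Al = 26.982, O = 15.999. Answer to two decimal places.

M((Mg₀.₂₂Fe₀.₇₈)₃Al₂Si₃O₁₂) = 476.926 g/mol; M(Al2O3) = 101.961 g/mol.
Moles Al2O3 per formula unit = 2 Al ÷ 2 = 1.0000.
Al2O3 fraction = (1.0000 × 101.961) / 476.926 = 101.961/476.926 = 0.2138.

21.38 wt%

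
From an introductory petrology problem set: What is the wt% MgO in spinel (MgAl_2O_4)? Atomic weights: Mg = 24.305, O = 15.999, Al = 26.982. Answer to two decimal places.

Molar mass of MgAl_2O_4 = 1·24.305 + 2·26.982 + 4·15.999 = 142.265 g/mol.
Each formula unit contains 1 Mg, equivalent to 1/1 = 1.0000 mol MgO.
M(MgO) = 1×24.305 + 1×15.999 = 40.304 g/mol.
Mass of MgO per formula unit = 1.0000 × 40.304 = 40.304 g.
MgO wt% = 40.304 / 142.265 × 100 = 28.33%.

28.33 wt%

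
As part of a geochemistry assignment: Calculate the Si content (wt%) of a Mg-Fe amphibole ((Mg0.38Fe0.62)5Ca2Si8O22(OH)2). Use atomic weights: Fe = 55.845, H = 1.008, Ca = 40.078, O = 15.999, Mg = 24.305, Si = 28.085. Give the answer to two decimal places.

24.69 wt%

Molar mass of (Mg0.38Fe0.62)5Ca2Si8O22(OH)2: 1.90·24.305 + 3.10·55.845 + 2·40.078 + 8·28.085 + 24·15.999 + 2·1.008 = 910.127 g/mol.
Mass of Si per formula unit: 8 × 28.085 = 224.680 g.
Weight fraction Si = 224.680 / 910.127 = 0.2469.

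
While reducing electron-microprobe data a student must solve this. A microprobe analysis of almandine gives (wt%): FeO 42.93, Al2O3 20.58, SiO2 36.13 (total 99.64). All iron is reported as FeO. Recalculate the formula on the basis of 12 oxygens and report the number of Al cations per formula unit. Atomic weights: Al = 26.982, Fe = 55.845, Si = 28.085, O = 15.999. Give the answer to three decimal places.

2.014 Al apfu

42.93 wt% FeO ÷ 71.844 g/mol = 0.59754 mol, giving 0.59754 Fe and 0.59754 O.
20.58 wt% Al2O3 ÷ 101.961 g/mol = 0.20184 mol, giving 0.40368 Al and 0.60552 O.
36.13 wt% SiO2 ÷ 60.083 g/mol = 0.60133 mol, giving 0.60133 Si and 1.20266 O.
Oxygen sums to 2.40572; scaling by 12/2.40572 = 4.98811 puts the formula on 12 O.
Al: 0.40368 × 4.98811 = 2.014 atoms per formula unit.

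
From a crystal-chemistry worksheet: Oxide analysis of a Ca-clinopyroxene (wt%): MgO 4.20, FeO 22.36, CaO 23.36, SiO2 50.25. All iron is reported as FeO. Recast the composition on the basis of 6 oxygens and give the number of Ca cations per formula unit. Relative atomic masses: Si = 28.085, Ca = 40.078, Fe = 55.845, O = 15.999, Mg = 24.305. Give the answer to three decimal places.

MgO: 4.20/40.304 = 0.10421 mol → 0.10421 mol Mg, 0.10421 mol O.
FeO: 22.36/71.844 = 0.31123 mol → 0.31123 mol Fe, 0.31123 mol O.
CaO: 23.36/56.077 = 0.41657 mol → 0.41657 mol Ca, 0.41657 mol O.
SiO2: 50.25/60.083 = 0.83634 mol → 0.83634 mol Si, 1.67268 mol O.
Total oxygen = 2.50469 mol. Normalization factor = 6/2.50469 = 2.39551.
Ca per 6 O = 0.41657 × 2.39551 = 0.998.

0.998 Ca apfu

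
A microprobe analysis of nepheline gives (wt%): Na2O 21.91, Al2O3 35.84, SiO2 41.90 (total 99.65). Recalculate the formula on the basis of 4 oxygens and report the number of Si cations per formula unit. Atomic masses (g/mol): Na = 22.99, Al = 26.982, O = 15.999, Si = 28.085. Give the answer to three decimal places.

Na2O (M=61.979): mol = 0.35351; Na = 0.70702, O = 0.35351.
Al2O3 (M=101.961): mol = 0.35151; Al = 0.70302, O = 1.05453.
SiO2 (M=60.083): mol = 0.69737; Si = 0.69737, O = 1.39474.
ΣO = 2.80278; factor = 4/ΣO = 1.42715.
Si apfu = 0.69737 × 1.42715 = 0.995.

0.995 Si apfu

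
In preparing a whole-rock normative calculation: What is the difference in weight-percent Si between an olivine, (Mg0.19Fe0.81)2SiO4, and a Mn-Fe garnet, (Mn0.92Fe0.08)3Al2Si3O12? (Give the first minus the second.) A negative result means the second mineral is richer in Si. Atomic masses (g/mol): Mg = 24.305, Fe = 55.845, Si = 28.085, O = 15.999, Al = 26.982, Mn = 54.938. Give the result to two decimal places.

First mineral: 28.085 g Si in 191.786 g formula = 14.64 wt% Si.
Second mineral: 84.255 g Si in 495.239 g formula = 17.01 wt% Si.
14.64% − 17.01% gives a difference of -2.37 percentage points.

-2.37 percentage points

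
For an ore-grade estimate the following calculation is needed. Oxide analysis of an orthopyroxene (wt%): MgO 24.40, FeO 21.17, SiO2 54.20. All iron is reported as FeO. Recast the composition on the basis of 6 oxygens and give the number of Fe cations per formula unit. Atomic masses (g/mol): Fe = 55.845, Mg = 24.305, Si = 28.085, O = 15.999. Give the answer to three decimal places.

0.654 Fe apfu

MgO: 24.40/40.304 = 0.60540 mol → 0.60540 mol Mg, 0.60540 mol O.
FeO: 21.17/71.844 = 0.29467 mol → 0.29467 mol Fe, 0.29467 mol O.
SiO2: 54.20/60.083 = 0.90209 mol → 0.90209 mol Si, 1.80418 mol O.
Total oxygen = 2.70425 mol. Normalization factor = 6/2.70425 = 2.21873.
Fe per 6 O = 0.29467 × 2.21873 = 0.654.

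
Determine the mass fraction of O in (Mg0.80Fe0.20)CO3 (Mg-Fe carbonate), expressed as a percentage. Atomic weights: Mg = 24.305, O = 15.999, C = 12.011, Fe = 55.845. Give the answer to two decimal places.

52.96 wt%

M((Mg0.80Fe0.20)CO3) = 90.621 g/mol.
O contributes 3 × 15.999 = 47.997 g per mole.
47.997/90.621 = 0.5296 → 52.96%.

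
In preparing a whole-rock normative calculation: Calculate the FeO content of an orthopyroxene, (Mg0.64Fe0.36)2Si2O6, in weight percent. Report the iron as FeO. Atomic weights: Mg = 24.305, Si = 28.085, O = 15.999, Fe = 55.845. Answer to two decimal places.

23.15 wt%

M((Mg0.64Fe0.36)2Si2O6) = 223.483 g/mol; M(FeO) = 71.844 g/mol.
Moles FeO per formula unit = 0.72 Fe ÷ 1 = 0.7200.
FeO fraction = (0.7200 × 71.844) / 223.483 = 51.728/223.483 = 0.2315.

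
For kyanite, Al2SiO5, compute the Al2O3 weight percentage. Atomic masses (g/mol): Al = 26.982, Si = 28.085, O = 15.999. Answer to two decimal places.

62.92 wt%

Formula mass = 162.044 g/mol.
2 Al → 1.0000 mol Al2O3 per formula unit; M(Al2O3) = 101.961, so Al2O3 mass = 101.961 g.
101.961/162.044 × 100 = 62.92 wt%.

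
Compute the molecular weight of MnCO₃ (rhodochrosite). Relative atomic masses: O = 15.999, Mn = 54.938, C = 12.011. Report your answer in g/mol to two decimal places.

114.95 g/mol

M = 1·54.938 + 1·12.011 + 3·15.999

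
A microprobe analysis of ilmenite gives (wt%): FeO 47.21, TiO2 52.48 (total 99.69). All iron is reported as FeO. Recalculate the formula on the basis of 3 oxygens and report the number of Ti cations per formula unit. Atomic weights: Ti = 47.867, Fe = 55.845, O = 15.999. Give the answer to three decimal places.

FeO: 47.21/71.844 = 0.65712 mol → 0.65712 mol Fe, 0.65712 mol O.
TiO2: 52.48/79.865 = 0.65711 mol → 0.65711 mol Ti, 1.31422 mol O.
Total oxygen = 1.97134 mol. Normalization factor = 3/1.97134 = 1.52181.
Ti per 3 O = 0.65711 × 1.52181 = 1.000.

1.000 Ti apfu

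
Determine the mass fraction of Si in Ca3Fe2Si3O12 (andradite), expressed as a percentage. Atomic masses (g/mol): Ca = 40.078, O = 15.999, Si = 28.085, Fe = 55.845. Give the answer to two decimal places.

M(Ca3Fe2Si3O12) = 508.167 g/mol.
Si contributes 3 × 28.085 = 84.255 g per mole.
84.255/508.167 = 0.1658 → 16.58%.

16.58 mass %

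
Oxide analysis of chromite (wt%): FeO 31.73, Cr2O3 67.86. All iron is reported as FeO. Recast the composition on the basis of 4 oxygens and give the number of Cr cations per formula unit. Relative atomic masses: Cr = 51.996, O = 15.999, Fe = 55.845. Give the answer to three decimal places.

2.005 Cr apfu

31.73 wt% FeO ÷ 71.844 g/mol = 0.44165 mol, giving 0.44165 Fe and 0.44165 O.
67.86 wt% Cr2O3 ÷ 151.989 g/mol = 0.44648 mol, giving 0.89296 Cr and 1.33944 O.
Oxygen sums to 1.78109; scaling by 4/1.78109 = 2.24582 puts the formula on 4 O.
Cr: 0.89296 × 2.24582 = 2.005 atoms per formula unit.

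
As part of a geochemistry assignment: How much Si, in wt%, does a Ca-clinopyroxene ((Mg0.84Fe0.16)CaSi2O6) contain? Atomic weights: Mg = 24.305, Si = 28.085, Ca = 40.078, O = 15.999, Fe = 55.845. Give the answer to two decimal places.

M((Mg0.84Fe0.16)CaSi2O6) = 221.593 g/mol.
Si contributes 2 × 28.085 = 56.170 g per mole.
56.170/221.593 = 0.2535 → 25.35%.

25.35 wt%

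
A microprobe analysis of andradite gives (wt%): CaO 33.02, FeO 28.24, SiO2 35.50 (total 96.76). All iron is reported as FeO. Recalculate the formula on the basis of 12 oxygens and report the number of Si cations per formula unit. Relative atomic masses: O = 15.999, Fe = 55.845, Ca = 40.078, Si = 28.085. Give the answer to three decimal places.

CaO: 33.02/56.077 = 0.58883 mol → 0.58883 mol Ca, 0.58883 mol O.
FeO: 28.24/71.844 = 0.39307 mol → 0.39307 mol Fe, 0.39307 mol O.
SiO2: 35.50/60.083 = 0.59085 mol → 0.59085 mol Si, 1.18170 mol O.
Total oxygen = 2.16360 mol. Normalization factor = 12/2.16360 = 5.54631.
Si per 12 O = 0.59085 × 5.54631 = 3.277.

3.277 Si apfu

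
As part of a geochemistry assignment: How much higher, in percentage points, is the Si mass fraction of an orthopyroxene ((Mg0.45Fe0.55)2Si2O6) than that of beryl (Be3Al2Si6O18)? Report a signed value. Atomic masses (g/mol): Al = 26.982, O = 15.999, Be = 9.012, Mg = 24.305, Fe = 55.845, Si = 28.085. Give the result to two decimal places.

Si in (Mg0.45Fe0.55)2Si2O6: molar mass 235.468 g/mol; 2×28.085 = 56.170 g → 23.85 wt%.
Si in Be3Al2Si6O18: molar mass 537.492 g/mol; 6×28.085 = 168.510 g → 31.35 wt%.
Difference = 23.85 − 31.35 = -7.50 percentage points.

-7.50 percentage points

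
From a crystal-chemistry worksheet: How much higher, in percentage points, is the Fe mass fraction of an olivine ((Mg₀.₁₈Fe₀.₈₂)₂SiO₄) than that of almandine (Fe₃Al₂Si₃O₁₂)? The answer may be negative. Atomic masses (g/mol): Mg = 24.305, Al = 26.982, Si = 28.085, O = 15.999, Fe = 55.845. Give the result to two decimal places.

13.94 percentage points

M((Mg₀.₁₈Fe₀.₈₂)₂SiO₄) = 192.417 g/mol, so wt% Fe = 91.586/192.417 × 100 = 47.60%.
M(Fe₃Al₂Si₃O₁₂) = 497.742 g/mol, so wt% Fe = 167.535/497.742 × 100 = 33.66%.
47.60 − 33.66 = 13.94 pp.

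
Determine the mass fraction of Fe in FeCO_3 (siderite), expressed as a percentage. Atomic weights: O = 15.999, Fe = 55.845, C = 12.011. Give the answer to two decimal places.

48.20 weight percent

M(FeCO_3) = 115.853 g/mol.
Fe contributes 1 × 55.845 = 55.845 g per mole.
55.845/115.853 = 0.4820 → 48.20%.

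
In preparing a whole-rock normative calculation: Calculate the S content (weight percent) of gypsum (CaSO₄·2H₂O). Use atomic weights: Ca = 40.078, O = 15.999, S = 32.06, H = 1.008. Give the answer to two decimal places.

Molar mass of CaSO₄·2H₂O: 1×40.078 + 1×32.06 + 6×15.999 + 4×1.008 = 172.164 g/mol.
Mass of S per formula unit: 1 × 32.06 = 32.060 g.
Weight fraction S = 32.060 / 172.164 = 0.1862.

18.62 weight percent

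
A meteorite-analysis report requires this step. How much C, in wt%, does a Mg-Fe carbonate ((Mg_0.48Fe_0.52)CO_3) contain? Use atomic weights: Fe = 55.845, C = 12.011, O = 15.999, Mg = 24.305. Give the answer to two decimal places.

Formula mass = 0.48*24.305 + 0.52*55.845 + 1*12.011 + 3*15.999 = 100.714 g/mol, of which 12.011 g is C.
So C makes up 12.011/100.714 = 0.1193 of the mass, i.e. 11.93%.

11.93 wt%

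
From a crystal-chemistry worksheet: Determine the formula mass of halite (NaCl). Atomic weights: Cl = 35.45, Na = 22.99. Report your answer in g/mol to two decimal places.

58.44 g/mol

Na: 1 × 22.99 = 22.9900
Cl: 1 × 35.45 = 35.4500
Summing the contributions gives the formula mass.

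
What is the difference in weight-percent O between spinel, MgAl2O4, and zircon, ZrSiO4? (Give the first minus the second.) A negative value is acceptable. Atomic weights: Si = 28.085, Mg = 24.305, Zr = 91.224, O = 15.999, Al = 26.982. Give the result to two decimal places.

First mineral: 63.996 g O in 142.265 g formula = 44.98 wt% O.
Second mineral: 63.996 g O in 183.305 g formula = 34.91 wt% O.
44.98% − 34.91% gives a difference of 10.07 percentage points.

10.07 percentage points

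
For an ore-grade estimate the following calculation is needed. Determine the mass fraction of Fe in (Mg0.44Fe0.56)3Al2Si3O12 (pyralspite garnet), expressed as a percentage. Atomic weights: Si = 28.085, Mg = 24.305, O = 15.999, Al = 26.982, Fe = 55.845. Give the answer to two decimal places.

M((Mg0.44Fe0.56)3Al2Si3O12) = 456.109 g/mol.
Fe contributes 1.68 × 55.845 = 93.820 g per mole.
93.820/456.109 = 0.2057 → 20.57%.

20.57 wt%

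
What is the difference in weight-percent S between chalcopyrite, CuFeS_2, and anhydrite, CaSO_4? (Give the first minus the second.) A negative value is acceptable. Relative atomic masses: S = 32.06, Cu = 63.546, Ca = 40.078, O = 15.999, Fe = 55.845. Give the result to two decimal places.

S in CuFeS_2: molar mass 183.511 g/mol; 2×32.06 = 64.120 g → 34.94 wt%.
S in CaSO_4: molar mass 136.134 g/mol; 1×32.06 = 32.060 g → 23.55 wt%.
Difference = 34.94 − 23.55 = 11.39 percentage points.

11.39 percentage points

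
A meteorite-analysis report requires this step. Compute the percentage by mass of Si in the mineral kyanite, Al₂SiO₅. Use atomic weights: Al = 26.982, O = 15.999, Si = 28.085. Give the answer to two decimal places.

Formula mass = 2*26.982 + 1*28.085 + 5*15.999 = 162.044 g/mol, of which 28.085 g is Si.
So Si makes up 28.085/162.044 = 0.1733 of the mass, i.e. 17.33%.

17.33 wt%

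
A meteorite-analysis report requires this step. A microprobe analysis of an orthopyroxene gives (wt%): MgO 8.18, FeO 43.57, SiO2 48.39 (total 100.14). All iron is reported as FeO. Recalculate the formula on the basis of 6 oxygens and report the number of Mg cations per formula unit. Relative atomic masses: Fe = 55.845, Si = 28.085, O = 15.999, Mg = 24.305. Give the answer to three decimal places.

8.18 wt% MgO ÷ 40.304 g/mol = 0.20296 mol, giving 0.20296 Mg and 0.20296 O.
43.57 wt% FeO ÷ 71.844 g/mol = 0.60645 mol, giving 0.60645 Fe and 0.60645 O.
48.39 wt% SiO2 ÷ 60.083 g/mol = 0.80539 mol, giving 0.80539 Si and 1.61078 O.
Oxygen sums to 2.42019; scaling by 6/2.42019 = 2.47914 puts the formula on 6 O.
Mg: 0.20296 × 2.47914 = 0.503 atoms per formula unit.

0.503 Mg apfu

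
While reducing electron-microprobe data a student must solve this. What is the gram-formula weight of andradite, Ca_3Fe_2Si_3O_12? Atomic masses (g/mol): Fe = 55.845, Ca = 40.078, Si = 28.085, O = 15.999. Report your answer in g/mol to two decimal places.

M = 3·40.078 + 2·55.845 + 3·28.085 + 12·15.999

508.17 g/mol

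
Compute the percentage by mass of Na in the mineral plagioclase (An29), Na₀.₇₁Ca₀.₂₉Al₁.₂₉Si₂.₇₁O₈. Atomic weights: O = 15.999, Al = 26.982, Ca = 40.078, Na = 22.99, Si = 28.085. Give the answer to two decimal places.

Molar mass of Na₀.₇₁Ca₀.₂₉Al₁.₂₉Si₂.₇₁O₈: 0.71*22.99 + 0.29*40.078 + 1.29*26.982 + 2.71*28.085 + 8*15.999 = 266.855 g/mol.
Mass of Na per formula unit: 0.71 × 22.99 = 16.323 g.
Weight fraction Na = 16.323 / 266.855 = 0.0612.

6.12 weight percent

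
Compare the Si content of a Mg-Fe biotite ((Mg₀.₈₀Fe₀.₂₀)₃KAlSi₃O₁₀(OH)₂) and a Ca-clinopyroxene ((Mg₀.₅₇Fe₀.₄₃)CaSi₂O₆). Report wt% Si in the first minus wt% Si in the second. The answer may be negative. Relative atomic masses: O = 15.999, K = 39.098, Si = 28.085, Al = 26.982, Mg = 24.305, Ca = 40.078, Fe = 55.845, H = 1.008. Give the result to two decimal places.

Si in (Mg₀.₈₀Fe₀.₂₀)₃KAlSi₃O₁₀(OH)₂: molar mass 436.178 g/mol; 3×28.085 = 84.255 g → 19.32 wt%.
Si in (Mg₀.₅₇Fe₀.₄₃)CaSi₂O₆: molar mass 230.109 g/mol; 2×28.085 = 56.170 g → 24.41 wt%.
Difference = 19.32 − 24.41 = -5.09 percentage points.

-5.09 percentage points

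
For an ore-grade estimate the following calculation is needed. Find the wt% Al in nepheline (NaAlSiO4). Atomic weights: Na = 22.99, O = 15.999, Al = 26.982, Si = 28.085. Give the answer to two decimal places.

Formula mass = 1×22.99 + 1×26.982 + 1×28.085 + 4×15.999 = 142.053 g/mol, of which 26.982 g is Al.
So Al makes up 26.982/142.053 = 0.1899 of the mass, i.e. 18.99%.

18.99 weight percent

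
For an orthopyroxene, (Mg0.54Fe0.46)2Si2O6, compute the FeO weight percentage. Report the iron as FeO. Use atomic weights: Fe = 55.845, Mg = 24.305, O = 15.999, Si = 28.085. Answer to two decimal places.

Molar mass of (Mg0.54Fe0.46)2Si2O6 = 1.08·24.305 + 0.92·55.845 + 2·28.085 + 6·15.999 = 229.791 g/mol.
Each formula unit contains 0.92 Fe, equivalent to 0.92/1 = 0.9200 mol FeO.
M(FeO) = 1×55.845 + 1×15.999 = 71.844 g/mol.
Mass of FeO per formula unit = 0.9200 × 71.844 = 66.096 g.
FeO wt% = 66.096 / 229.791 × 100 = 28.76%.

28.76 wt%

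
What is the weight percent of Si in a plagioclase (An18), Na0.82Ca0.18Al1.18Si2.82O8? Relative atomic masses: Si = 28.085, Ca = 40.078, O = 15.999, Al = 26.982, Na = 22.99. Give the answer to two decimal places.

29.88 mass %

M(Na0.82Ca0.18Al1.18Si2.82O8) = 265.096 g/mol.
Si contributes 2.82 × 28.085 = 79.200 g per mole.
79.200/265.096 = 0.2988 → 29.88%.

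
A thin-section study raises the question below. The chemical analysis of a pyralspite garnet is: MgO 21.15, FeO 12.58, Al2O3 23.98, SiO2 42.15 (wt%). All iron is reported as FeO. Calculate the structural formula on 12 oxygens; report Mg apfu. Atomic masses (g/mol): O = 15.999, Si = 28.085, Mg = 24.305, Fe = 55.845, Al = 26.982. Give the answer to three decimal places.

21.15 wt% MgO ÷ 40.304 g/mol = 0.52476 mol, giving 0.52476 Mg and 0.52476 O.
12.58 wt% FeO ÷ 71.844 g/mol = 0.17510 mol, giving 0.17510 Fe and 0.17510 O.
23.98 wt% Al2O3 ÷ 101.961 g/mol = 0.23519 mol, giving 0.47038 Al and 0.70557 O.
42.15 wt% SiO2 ÷ 60.083 g/mol = 0.70153 mol, giving 0.70153 Si and 1.40306 O.
Oxygen sums to 2.80849; scaling by 12/2.80849 = 4.27276 puts the formula on 12 O.
Mg: 0.52476 × 4.27276 = 2.242 atoms per formula unit.

2.242 Mg apfu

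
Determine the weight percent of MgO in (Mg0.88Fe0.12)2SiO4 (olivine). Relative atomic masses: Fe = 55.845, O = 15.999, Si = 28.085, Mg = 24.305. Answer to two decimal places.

47.84 wt%

Molar mass of (Mg0.88Fe0.12)2SiO4 = 1.76×24.305 + 0.24×55.845 + 1×28.085 + 4×15.999 = 148.261 g/mol.
Each formula unit contains 1.76 Mg, equivalent to 1.76/1 = 1.7600 mol MgO.
M(MgO) = 1×24.305 + 1×15.999 = 40.304 g/mol.
Mass of MgO per formula unit = 1.7600 × 40.304 = 70.935 g.
MgO wt% = 70.935 / 148.261 × 100 = 47.84%.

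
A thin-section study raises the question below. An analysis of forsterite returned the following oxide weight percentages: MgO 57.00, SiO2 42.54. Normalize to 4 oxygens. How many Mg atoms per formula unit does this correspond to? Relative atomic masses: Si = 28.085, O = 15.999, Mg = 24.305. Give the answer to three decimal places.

MgO: 57.00/40.304 = 1.41425 mol → 1.41425 mol Mg, 1.41425 mol O.
SiO2: 42.54/60.083 = 0.70802 mol → 0.70802 mol Si, 1.41604 mol O.
Total oxygen = 2.83029 mol. Normalization factor = 4/2.83029 = 1.41328.
Mg per 4 O = 1.41425 × 1.41328 = 1.999.

1.999 Mg apfu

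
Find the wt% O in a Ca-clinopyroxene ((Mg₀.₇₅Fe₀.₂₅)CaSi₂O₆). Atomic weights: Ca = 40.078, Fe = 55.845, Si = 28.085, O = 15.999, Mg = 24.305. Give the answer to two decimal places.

Formula mass = 0.75×24.305 + 0.25×55.845 + 1×40.078 + 2×28.085 + 6×15.999 = 224.432 g/mol, of which 95.994 g is O.
So O makes up 95.994/224.432 = 0.4277 of the mass, i.e. 42.77%.

42.77 wt%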